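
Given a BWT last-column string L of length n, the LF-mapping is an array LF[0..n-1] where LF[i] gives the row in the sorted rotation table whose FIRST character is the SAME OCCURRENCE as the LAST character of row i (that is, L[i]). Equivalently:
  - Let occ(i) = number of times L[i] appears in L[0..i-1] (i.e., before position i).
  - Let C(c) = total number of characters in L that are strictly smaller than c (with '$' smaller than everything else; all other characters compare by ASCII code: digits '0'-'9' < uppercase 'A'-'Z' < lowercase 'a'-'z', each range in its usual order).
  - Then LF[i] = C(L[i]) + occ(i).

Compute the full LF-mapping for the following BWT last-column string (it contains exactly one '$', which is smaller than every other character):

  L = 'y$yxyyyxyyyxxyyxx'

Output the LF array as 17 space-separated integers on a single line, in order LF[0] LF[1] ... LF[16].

Char counts: '$':1, 'x':6, 'y':10
C (first-col start): C('$')=0, C('x')=1, C('y')=7
L[0]='y': occ=0, LF[0]=C('y')+0=7+0=7
L[1]='$': occ=0, LF[1]=C('$')+0=0+0=0
L[2]='y': occ=1, LF[2]=C('y')+1=7+1=8
L[3]='x': occ=0, LF[3]=C('x')+0=1+0=1
L[4]='y': occ=2, LF[4]=C('y')+2=7+2=9
L[5]='y': occ=3, LF[5]=C('y')+3=7+3=10
L[6]='y': occ=4, LF[6]=C('y')+4=7+4=11
L[7]='x': occ=1, LF[7]=C('x')+1=1+1=2
L[8]='y': occ=5, LF[8]=C('y')+5=7+5=12
L[9]='y': occ=6, LF[9]=C('y')+6=7+6=13
L[10]='y': occ=7, LF[10]=C('y')+7=7+7=14
L[11]='x': occ=2, LF[11]=C('x')+2=1+2=3
L[12]='x': occ=3, LF[12]=C('x')+3=1+3=4
L[13]='y': occ=8, LF[13]=C('y')+8=7+8=15
L[14]='y': occ=9, LF[14]=C('y')+9=7+9=16
L[15]='x': occ=4, LF[15]=C('x')+4=1+4=5
L[16]='x': occ=5, LF[16]=C('x')+5=1+5=6

Answer: 7 0 8 1 9 10 11 2 12 13 14 3 4 15 16 5 6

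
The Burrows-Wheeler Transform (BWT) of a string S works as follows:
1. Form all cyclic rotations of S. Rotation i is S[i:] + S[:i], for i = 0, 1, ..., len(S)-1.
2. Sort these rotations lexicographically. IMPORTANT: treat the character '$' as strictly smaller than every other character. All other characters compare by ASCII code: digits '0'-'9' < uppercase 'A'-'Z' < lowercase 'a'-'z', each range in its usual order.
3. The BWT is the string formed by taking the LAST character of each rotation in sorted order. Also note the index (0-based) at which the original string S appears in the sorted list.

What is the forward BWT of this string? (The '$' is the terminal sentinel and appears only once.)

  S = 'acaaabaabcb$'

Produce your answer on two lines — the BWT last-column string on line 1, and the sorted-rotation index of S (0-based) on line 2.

All 12 rotations (rotation i = S[i:]+S[:i]):
  rot[0] = acaaabaabcb$
  rot[1] = caaabaabcb$a
  rot[2] = aaabaabcb$ac
  rot[3] = aabaabcb$aca
  rot[4] = abaabcb$acaa
  rot[5] = baabcb$acaaa
  rot[6] = aabcb$acaaab
  rot[7] = abcb$acaaaba
  rot[8] = bcb$acaaabaa
  rot[9] = cb$acaaabaab
  rot[10] = b$acaaabaabc
  rot[11] = $acaaabaabcb
Sorted (with $ < everything):
  sorted[0] = $acaaabaabcb  (last char: 'b')
  sorted[1] = aaabaabcb$ac  (last char: 'c')
  sorted[2] = aabaabcb$aca  (last char: 'a')
  sorted[3] = aabcb$acaaab  (last char: 'b')
  sorted[4] = abaabcb$acaa  (last char: 'a')
  sorted[5] = abcb$acaaaba  (last char: 'a')
  sorted[6] = acaaabaabcb$  (last char: '$')
  sorted[7] = b$acaaabaabc  (last char: 'c')
  sorted[8] = baabcb$acaaa  (last char: 'a')
  sorted[9] = bcb$acaaabaa  (last char: 'a')
  sorted[10] = caaabaabcb$a  (last char: 'a')
  sorted[11] = cb$acaaabaab  (last char: 'b')
Last column: bcabaa$caaab
Original string S is at sorted index 6

Answer: bcabaa$caaab
6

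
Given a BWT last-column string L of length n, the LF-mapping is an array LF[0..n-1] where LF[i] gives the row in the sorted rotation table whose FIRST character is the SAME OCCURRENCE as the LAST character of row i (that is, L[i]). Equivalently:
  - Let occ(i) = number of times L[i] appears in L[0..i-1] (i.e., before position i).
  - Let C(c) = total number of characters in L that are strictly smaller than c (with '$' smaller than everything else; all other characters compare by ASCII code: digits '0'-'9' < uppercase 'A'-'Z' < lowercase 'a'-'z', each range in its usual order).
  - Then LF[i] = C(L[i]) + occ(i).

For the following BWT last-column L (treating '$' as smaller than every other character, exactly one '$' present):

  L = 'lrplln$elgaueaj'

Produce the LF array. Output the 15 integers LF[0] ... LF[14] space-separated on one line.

Char counts: '$':1, 'a':2, 'e':2, 'g':1, 'j':1, 'l':4, 'n':1, 'p':1, 'r':1, 'u':1
C (first-col start): C('$')=0, C('a')=1, C('e')=3, C('g')=5, C('j')=6, C('l')=7, C('n')=11, C('p')=12, C('r')=13, C('u')=14
L[0]='l': occ=0, LF[0]=C('l')+0=7+0=7
L[1]='r': occ=0, LF[1]=C('r')+0=13+0=13
L[2]='p': occ=0, LF[2]=C('p')+0=12+0=12
L[3]='l': occ=1, LF[3]=C('l')+1=7+1=8
L[4]='l': occ=2, LF[4]=C('l')+2=7+2=9
L[5]='n': occ=0, LF[5]=C('n')+0=11+0=11
L[6]='$': occ=0, LF[6]=C('$')+0=0+0=0
L[7]='e': occ=0, LF[7]=C('e')+0=3+0=3
L[8]='l': occ=3, LF[8]=C('l')+3=7+3=10
L[9]='g': occ=0, LF[9]=C('g')+0=5+0=5
L[10]='a': occ=0, LF[10]=C('a')+0=1+0=1
L[11]='u': occ=0, LF[11]=C('u')+0=14+0=14
L[12]='e': occ=1, LF[12]=C('e')+1=3+1=4
L[13]='a': occ=1, LF[13]=C('a')+1=1+1=2
L[14]='j': occ=0, LF[14]=C('j')+0=6+0=6

Answer: 7 13 12 8 9 11 0 3 10 5 1 14 4 2 6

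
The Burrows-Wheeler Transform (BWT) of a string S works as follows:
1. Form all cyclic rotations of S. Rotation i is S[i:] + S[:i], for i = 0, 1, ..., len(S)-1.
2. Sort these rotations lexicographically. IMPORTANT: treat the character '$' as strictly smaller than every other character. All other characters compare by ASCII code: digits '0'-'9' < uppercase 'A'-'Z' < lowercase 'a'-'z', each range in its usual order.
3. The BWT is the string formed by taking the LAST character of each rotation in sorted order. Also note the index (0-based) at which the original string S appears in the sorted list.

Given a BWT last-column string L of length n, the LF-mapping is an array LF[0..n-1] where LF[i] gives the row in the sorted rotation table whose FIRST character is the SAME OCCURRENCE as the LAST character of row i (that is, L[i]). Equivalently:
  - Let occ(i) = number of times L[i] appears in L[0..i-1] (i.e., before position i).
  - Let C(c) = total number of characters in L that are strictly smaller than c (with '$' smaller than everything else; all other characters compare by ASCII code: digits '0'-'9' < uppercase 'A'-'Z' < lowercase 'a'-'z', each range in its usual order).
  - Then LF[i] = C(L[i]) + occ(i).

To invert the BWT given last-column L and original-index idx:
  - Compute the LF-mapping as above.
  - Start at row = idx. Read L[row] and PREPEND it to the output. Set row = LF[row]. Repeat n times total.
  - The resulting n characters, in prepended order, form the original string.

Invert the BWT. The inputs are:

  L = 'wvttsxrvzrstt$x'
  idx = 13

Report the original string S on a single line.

LF mapping: 11 9 5 6 3 12 1 10 14 2 4 7 8 0 13
Walk LF starting at row 13, prepending L[row]:
  step 1: row=13, L[13]='$', prepend. Next row=LF[13]=0
  step 2: row=0, L[0]='w', prepend. Next row=LF[0]=11
  step 3: row=11, L[11]='t', prepend. Next row=LF[11]=7
  step 4: row=7, L[7]='v', prepend. Next row=LF[7]=10
  step 5: row=10, L[10]='s', prepend. Next row=LF[10]=4
  step 6: row=4, L[4]='s', prepend. Next row=LF[4]=3
  step 7: row=3, L[3]='t', prepend. Next row=LF[3]=6
  step 8: row=6, L[6]='r', prepend. Next row=LF[6]=1
  step 9: row=1, L[1]='v', prepend. Next row=LF[1]=9
  step 10: row=9, L[9]='r', prepend. Next row=LF[9]=2
  step 11: row=2, L[2]='t', prepend. Next row=LF[2]=5
  step 12: row=5, L[5]='x', prepend. Next row=LF[5]=12
  step 13: row=12, L[12]='t', prepend. Next row=LF[12]=8
  step 14: row=8, L[8]='z', prepend. Next row=LF[8]=14
  step 15: row=14, L[14]='x', prepend. Next row=LF[14]=13
Reversed output: xztxtrvrtssvtw$

Answer: xztxtrvrtssvtw$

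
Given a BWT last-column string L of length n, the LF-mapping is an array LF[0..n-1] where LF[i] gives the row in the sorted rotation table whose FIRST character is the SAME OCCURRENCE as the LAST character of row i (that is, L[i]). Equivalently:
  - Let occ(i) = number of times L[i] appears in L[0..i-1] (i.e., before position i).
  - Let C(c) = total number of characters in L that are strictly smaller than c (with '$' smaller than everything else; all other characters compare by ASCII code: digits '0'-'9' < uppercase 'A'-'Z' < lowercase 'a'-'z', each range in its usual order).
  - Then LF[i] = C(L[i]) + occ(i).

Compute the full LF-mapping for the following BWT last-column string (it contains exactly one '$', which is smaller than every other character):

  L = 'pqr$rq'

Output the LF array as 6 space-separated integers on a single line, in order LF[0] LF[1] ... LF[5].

Char counts: '$':1, 'p':1, 'q':2, 'r':2
C (first-col start): C('$')=0, C('p')=1, C('q')=2, C('r')=4
L[0]='p': occ=0, LF[0]=C('p')+0=1+0=1
L[1]='q': occ=0, LF[1]=C('q')+0=2+0=2
L[2]='r': occ=0, LF[2]=C('r')+0=4+0=4
L[3]='$': occ=0, LF[3]=C('$')+0=0+0=0
L[4]='r': occ=1, LF[4]=C('r')+1=4+1=5
L[5]='q': occ=1, LF[5]=C('q')+1=2+1=3

Answer: 1 2 4 0 5 3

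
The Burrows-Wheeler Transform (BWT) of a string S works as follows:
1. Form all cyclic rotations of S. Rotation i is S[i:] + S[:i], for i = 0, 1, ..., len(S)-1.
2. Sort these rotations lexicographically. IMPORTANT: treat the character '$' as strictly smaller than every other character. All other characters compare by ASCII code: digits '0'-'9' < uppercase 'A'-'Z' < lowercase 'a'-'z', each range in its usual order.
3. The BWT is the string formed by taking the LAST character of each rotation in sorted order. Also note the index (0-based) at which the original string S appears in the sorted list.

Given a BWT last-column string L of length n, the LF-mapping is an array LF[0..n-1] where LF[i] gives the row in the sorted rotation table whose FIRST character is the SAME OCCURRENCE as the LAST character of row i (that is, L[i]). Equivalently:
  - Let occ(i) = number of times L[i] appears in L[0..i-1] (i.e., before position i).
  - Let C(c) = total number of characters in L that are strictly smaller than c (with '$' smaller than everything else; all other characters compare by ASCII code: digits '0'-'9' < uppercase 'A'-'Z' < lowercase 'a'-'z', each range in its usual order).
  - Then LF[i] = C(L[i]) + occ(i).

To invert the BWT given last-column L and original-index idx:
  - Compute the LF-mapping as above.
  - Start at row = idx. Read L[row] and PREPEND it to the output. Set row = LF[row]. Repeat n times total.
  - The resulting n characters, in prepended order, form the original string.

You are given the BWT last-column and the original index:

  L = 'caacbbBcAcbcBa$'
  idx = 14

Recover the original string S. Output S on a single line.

Answer: ccBcbaAbaBacbc$

Derivation:
LF mapping: 10 4 5 11 7 8 2 12 1 13 9 14 3 6 0
Walk LF starting at row 14, prepending L[row]:
  step 1: row=14, L[14]='$', prepend. Next row=LF[14]=0
  step 2: row=0, L[0]='c', prepend. Next row=LF[0]=10
  step 3: row=10, L[10]='b', prepend. Next row=LF[10]=9
  step 4: row=9, L[9]='c', prepend. Next row=LF[9]=13
  step 5: row=13, L[13]='a', prepend. Next row=LF[13]=6
  step 6: row=6, L[6]='B', prepend. Next row=LF[6]=2
  step 7: row=2, L[2]='a', prepend. Next row=LF[2]=5
  step 8: row=5, L[5]='b', prepend. Next row=LF[5]=8
  step 9: row=8, L[8]='A', prepend. Next row=LF[8]=1
  step 10: row=1, L[1]='a', prepend. Next row=LF[1]=4
  step 11: row=4, L[4]='b', prepend. Next row=LF[4]=7
  step 12: row=7, L[7]='c', prepend. Next row=LF[7]=12
  step 13: row=12, L[12]='B', prepend. Next row=LF[12]=3
  step 14: row=3, L[3]='c', prepend. Next row=LF[3]=11
  step 15: row=11, L[11]='c', prepend. Next row=LF[11]=14
Reversed output: ccBcbaAbaBacbc$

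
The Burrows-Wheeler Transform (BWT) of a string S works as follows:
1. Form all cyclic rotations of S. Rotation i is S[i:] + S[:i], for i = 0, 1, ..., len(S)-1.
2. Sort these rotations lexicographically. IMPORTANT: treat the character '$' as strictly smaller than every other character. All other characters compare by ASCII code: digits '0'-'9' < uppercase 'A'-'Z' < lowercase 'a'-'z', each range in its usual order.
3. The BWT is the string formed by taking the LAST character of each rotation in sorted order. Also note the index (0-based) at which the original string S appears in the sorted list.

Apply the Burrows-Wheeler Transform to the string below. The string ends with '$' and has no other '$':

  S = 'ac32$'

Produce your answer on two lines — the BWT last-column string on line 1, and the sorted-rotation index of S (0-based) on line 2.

Answer: 23c$a
3

Derivation:
All 5 rotations (rotation i = S[i:]+S[:i]):
  rot[0] = ac32$
  rot[1] = c32$a
  rot[2] = 32$ac
  rot[3] = 2$ac3
  rot[4] = $ac32
Sorted (with $ < everything):
  sorted[0] = $ac32  (last char: '2')
  sorted[1] = 2$ac3  (last char: '3')
  sorted[2] = 32$ac  (last char: 'c')
  sorted[3] = ac32$  (last char: '$')
  sorted[4] = c32$a  (last char: 'a')
Last column: 23c$a
Original string S is at sorted index 3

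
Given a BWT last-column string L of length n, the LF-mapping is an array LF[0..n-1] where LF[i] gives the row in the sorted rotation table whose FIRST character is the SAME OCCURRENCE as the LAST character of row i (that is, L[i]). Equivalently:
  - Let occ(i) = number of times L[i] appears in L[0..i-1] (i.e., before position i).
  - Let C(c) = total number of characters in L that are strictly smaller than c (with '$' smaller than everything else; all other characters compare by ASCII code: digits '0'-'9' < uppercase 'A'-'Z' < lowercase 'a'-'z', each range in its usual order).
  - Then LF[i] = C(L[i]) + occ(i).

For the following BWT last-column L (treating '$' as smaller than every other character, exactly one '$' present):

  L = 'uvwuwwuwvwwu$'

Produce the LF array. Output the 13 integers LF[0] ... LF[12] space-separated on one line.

Char counts: '$':1, 'u':4, 'v':2, 'w':6
C (first-col start): C('$')=0, C('u')=1, C('v')=5, C('w')=7
L[0]='u': occ=0, LF[0]=C('u')+0=1+0=1
L[1]='v': occ=0, LF[1]=C('v')+0=5+0=5
L[2]='w': occ=0, LF[2]=C('w')+0=7+0=7
L[3]='u': occ=1, LF[3]=C('u')+1=1+1=2
L[4]='w': occ=1, LF[4]=C('w')+1=7+1=8
L[5]='w': occ=2, LF[5]=C('w')+2=7+2=9
L[6]='u': occ=2, LF[6]=C('u')+2=1+2=3
L[7]='w': occ=3, LF[7]=C('w')+3=7+3=10
L[8]='v': occ=1, LF[8]=C('v')+1=5+1=6
L[9]='w': occ=4, LF[9]=C('w')+4=7+4=11
L[10]='w': occ=5, LF[10]=C('w')+5=7+5=12
L[11]='u': occ=3, LF[11]=C('u')+3=1+3=4
L[12]='$': occ=0, LF[12]=C('$')+0=0+0=0

Answer: 1 5 7 2 8 9 3 10 6 11 12 4 0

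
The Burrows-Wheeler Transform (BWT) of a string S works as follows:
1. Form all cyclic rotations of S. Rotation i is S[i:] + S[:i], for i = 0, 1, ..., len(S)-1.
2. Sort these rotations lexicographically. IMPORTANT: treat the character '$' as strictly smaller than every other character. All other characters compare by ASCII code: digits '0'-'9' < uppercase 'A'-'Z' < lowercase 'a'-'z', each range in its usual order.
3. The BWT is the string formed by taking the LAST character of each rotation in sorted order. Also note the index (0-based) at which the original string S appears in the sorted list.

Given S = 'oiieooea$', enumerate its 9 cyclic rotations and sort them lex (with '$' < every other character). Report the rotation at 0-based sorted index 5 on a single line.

All 9 rotations (rotation i = S[i:]+S[:i]):
  rot[0] = oiieooea$
  rot[1] = iieooea$o
  rot[2] = ieooea$oi
  rot[3] = eooea$oii
  rot[4] = ooea$oiie
  rot[5] = oea$oiieo
  rot[6] = ea$oiieoo
  rot[7] = a$oiieooe
  rot[8] = $oiieooea
Sorted (with $ < everything):
  sorted[0] = $oiieooea
  sorted[1] = a$oiieooe
  sorted[2] = ea$oiieoo
  sorted[3] = eooea$oii
  sorted[4] = ieooea$oi
  sorted[5] = iieooea$o
  sorted[6] = oea$oiieo
  sorted[7] = oiieooea$
  sorted[8] = ooea$oiie
sorted[5] = iieooea$o

Answer: iieooea$o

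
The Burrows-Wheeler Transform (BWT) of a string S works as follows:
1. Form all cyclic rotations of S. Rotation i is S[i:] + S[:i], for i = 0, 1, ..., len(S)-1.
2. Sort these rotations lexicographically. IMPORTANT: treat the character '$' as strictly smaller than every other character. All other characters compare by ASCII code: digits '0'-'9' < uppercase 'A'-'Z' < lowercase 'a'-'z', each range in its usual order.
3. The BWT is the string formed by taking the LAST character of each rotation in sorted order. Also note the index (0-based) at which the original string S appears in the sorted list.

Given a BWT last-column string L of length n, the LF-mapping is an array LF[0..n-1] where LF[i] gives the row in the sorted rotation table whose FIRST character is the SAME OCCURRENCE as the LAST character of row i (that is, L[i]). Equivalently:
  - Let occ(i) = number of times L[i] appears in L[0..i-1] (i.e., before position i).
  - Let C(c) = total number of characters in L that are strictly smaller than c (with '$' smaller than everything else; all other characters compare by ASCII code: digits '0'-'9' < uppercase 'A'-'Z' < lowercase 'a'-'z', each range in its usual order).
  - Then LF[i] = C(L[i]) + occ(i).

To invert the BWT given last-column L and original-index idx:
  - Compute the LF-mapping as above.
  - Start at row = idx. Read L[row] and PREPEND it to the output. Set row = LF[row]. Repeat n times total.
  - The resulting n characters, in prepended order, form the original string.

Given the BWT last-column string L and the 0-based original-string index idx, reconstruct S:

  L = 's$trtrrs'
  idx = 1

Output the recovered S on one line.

Answer: rrtrsts$

Derivation:
LF mapping: 4 0 6 1 7 2 3 5
Walk LF starting at row 1, prepending L[row]:
  step 1: row=1, L[1]='$', prepend. Next row=LF[1]=0
  step 2: row=0, L[0]='s', prepend. Next row=LF[0]=4
  step 3: row=4, L[4]='t', prepend. Next row=LF[4]=7
  step 4: row=7, L[7]='s', prepend. Next row=LF[7]=5
  step 5: row=5, L[5]='r', prepend. Next row=LF[5]=2
  step 6: row=2, L[2]='t', prepend. Next row=LF[2]=6
  step 7: row=6, L[6]='r', prepend. Next row=LF[6]=3
  step 8: row=3, L[3]='r', prepend. Next row=LF[3]=1
Reversed output: rrtrsts$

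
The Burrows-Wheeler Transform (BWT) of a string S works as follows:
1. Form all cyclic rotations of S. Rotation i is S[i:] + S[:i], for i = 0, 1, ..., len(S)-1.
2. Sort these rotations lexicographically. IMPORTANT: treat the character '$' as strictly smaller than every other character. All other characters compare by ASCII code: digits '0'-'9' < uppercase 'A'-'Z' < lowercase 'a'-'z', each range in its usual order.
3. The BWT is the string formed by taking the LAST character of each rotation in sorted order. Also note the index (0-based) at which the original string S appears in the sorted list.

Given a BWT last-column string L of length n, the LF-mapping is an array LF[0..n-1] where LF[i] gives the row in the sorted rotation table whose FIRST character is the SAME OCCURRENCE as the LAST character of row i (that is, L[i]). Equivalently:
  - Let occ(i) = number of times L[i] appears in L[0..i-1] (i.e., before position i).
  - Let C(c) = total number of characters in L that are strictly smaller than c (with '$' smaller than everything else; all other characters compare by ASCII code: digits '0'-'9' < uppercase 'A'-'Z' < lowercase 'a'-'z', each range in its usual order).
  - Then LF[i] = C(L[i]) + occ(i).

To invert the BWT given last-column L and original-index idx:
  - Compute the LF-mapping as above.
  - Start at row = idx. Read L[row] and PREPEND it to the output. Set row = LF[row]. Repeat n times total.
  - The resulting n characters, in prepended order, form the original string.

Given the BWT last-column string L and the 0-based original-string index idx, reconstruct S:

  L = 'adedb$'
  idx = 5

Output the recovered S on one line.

Answer: ebdda$

Derivation:
LF mapping: 1 3 5 4 2 0
Walk LF starting at row 5, prepending L[row]:
  step 1: row=5, L[5]='$', prepend. Next row=LF[5]=0
  step 2: row=0, L[0]='a', prepend. Next row=LF[0]=1
  step 3: row=1, L[1]='d', prepend. Next row=LF[1]=3
  step 4: row=3, L[3]='d', prepend. Next row=LF[3]=4
  step 5: row=4, L[4]='b', prepend. Next row=LF[4]=2
  step 6: row=2, L[2]='e', prepend. Next row=LF[2]=5
Reversed output: ebdda$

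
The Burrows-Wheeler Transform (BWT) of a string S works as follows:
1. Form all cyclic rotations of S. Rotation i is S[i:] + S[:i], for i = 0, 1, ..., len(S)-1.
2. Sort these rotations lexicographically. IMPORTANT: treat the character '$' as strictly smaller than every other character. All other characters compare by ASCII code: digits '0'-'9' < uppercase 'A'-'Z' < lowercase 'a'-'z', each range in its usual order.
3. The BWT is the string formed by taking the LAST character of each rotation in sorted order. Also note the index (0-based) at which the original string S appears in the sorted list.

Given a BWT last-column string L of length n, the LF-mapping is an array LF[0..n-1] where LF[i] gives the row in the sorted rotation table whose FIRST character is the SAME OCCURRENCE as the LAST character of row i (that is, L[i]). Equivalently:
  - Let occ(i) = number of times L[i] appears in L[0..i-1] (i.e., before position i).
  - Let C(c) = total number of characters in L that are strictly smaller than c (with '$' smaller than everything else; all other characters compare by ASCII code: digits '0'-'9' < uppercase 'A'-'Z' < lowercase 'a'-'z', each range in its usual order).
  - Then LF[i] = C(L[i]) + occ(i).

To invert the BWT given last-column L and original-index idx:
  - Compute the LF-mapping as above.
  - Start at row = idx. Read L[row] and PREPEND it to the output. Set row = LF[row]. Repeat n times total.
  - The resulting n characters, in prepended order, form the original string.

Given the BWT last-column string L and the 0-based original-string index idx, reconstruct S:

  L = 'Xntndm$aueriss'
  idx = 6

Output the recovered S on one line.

LF mapping: 1 7 12 8 3 6 0 2 13 4 9 5 10 11
Walk LF starting at row 6, prepending L[row]:
  step 1: row=6, L[6]='$', prepend. Next row=LF[6]=0
  step 2: row=0, L[0]='X', prepend. Next row=LF[0]=1
  step 3: row=1, L[1]='n', prepend. Next row=LF[1]=7
  step 4: row=7, L[7]='a', prepend. Next row=LF[7]=2
  step 5: row=2, L[2]='t', prepend. Next row=LF[2]=12
  step 6: row=12, L[12]='s', prepend. Next row=LF[12]=10
  step 7: row=10, L[10]='r', prepend. Next row=LF[10]=9
  step 8: row=9, L[9]='e', prepend. Next row=LF[9]=4
  step 9: row=4, L[4]='d', prepend. Next row=LF[4]=3
  step 10: row=3, L[3]='n', prepend. Next row=LF[3]=8
  step 11: row=8, L[8]='u', prepend. Next row=LF[8]=13
  step 12: row=13, L[13]='s', prepend. Next row=LF[13]=11
  step 13: row=11, L[11]='i', prepend. Next row=LF[11]=5
  step 14: row=5, L[5]='m', prepend. Next row=LF[5]=6
Reversed output: misunderstanX$

Answer: misunderstanX$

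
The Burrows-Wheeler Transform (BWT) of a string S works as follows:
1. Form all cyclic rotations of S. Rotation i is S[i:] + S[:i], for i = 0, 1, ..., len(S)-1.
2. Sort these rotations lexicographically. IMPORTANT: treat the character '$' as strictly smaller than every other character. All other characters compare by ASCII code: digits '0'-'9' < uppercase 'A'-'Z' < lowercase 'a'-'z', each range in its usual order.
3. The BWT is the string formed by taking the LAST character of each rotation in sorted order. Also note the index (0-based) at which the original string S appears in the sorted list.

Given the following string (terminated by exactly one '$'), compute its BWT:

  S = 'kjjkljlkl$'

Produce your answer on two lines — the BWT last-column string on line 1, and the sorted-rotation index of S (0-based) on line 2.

All 10 rotations (rotation i = S[i:]+S[:i]):
  rot[0] = kjjkljlkl$
  rot[1] = jjkljlkl$k
  rot[2] = jkljlkl$kj
  rot[3] = kljlkl$kjj
  rot[4] = ljlkl$kjjk
  rot[5] = jlkl$kjjkl
  rot[6] = lkl$kjjklj
  rot[7] = kl$kjjkljl
  rot[8] = l$kjjkljlk
  rot[9] = $kjjkljlkl
Sorted (with $ < everything):
  sorted[0] = $kjjkljlkl  (last char: 'l')
  sorted[1] = jjkljlkl$k  (last char: 'k')
  sorted[2] = jkljlkl$kj  (last char: 'j')
  sorted[3] = jlkl$kjjkl  (last char: 'l')
  sorted[4] = kjjkljlkl$  (last char: '$')
  sorted[5] = kl$kjjkljl  (last char: 'l')
  sorted[6] = kljlkl$kjj  (last char: 'j')
  sorted[7] = l$kjjkljlk  (last char: 'k')
  sorted[8] = ljlkl$kjjk  (last char: 'k')
  sorted[9] = lkl$kjjklj  (last char: 'j')
Last column: lkjl$ljkkj
Original string S is at sorted index 4

Answer: lkjl$ljkkj
4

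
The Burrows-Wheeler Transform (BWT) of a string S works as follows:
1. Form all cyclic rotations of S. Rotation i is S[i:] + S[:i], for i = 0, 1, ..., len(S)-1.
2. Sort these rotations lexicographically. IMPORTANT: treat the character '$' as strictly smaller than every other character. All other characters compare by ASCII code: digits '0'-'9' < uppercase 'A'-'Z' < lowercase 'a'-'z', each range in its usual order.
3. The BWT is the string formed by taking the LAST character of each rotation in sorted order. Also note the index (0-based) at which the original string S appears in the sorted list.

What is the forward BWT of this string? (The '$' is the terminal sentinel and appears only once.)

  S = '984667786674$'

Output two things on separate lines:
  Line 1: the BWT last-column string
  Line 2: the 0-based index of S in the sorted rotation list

All 13 rotations (rotation i = S[i:]+S[:i]):
  rot[0] = 984667786674$
  rot[1] = 84667786674$9
  rot[2] = 4667786674$98
  rot[3] = 667786674$984
  rot[4] = 67786674$9846
  rot[5] = 7786674$98466
  rot[6] = 786674$984667
  rot[7] = 86674$9846677
  rot[8] = 6674$98466778
  rot[9] = 674$984667786
  rot[10] = 74$9846677866
  rot[11] = 4$98466778667
  rot[12] = $984667786674
Sorted (with $ < everything):
  sorted[0] = $984667786674  (last char: '4')
  sorted[1] = 4$98466778667  (last char: '7')
  sorted[2] = 4667786674$98  (last char: '8')
  sorted[3] = 6674$98466778  (last char: '8')
  sorted[4] = 667786674$984  (last char: '4')
  sorted[5] = 674$984667786  (last char: '6')
  sorted[6] = 67786674$9846  (last char: '6')
  sorted[7] = 74$9846677866  (last char: '6')
  sorted[8] = 7786674$98466  (last char: '6')
  sorted[9] = 786674$984667  (last char: '7')
  sorted[10] = 84667786674$9  (last char: '9')
  sorted[11] = 86674$9846677  (last char: '7')
  sorted[12] = 984667786674$  (last char: '$')
Last column: 478846666797$
Original string S is at sorted index 12

Answer: 478846666797$
12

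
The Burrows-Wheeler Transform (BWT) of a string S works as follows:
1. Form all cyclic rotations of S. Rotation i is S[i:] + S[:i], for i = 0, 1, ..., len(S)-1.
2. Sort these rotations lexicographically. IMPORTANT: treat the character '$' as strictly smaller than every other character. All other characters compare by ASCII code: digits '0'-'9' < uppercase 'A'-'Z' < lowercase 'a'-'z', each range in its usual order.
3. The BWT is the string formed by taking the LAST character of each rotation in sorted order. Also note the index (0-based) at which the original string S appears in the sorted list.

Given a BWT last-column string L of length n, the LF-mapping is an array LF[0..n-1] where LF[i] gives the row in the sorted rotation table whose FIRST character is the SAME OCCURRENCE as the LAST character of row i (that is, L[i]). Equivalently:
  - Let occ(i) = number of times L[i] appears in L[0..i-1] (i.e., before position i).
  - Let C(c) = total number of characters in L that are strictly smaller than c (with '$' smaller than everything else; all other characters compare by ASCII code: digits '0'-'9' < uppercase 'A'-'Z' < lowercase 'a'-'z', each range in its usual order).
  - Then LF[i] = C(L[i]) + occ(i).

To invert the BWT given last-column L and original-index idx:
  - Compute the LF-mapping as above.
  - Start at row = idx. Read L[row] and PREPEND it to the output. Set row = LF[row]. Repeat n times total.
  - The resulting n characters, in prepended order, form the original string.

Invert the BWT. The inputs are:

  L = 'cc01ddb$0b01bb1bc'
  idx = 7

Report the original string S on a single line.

Answer: b1cd1bd10bc00bbc$

Derivation:
LF mapping: 12 13 1 4 15 16 7 0 2 8 3 5 9 10 6 11 14
Walk LF starting at row 7, prepending L[row]:
  step 1: row=7, L[7]='$', prepend. Next row=LF[7]=0
  step 2: row=0, L[0]='c', prepend. Next row=LF[0]=12
  step 3: row=12, L[12]='b', prepend. Next row=LF[12]=9
  step 4: row=9, L[9]='b', prepend. Next row=LF[9]=8
  step 5: row=8, L[8]='0', prepend. Next row=LF[8]=2
  step 6: row=2, L[2]='0', prepend. Next row=LF[2]=1
  step 7: row=1, L[1]='c', prepend. Next row=LF[1]=13
  step 8: row=13, L[13]='b', prepend. Next row=LF[13]=10
  step 9: row=10, L[10]='0', prepend. Next row=LF[10]=3
  step 10: row=3, L[3]='1', prepend. Next row=LF[3]=4
  step 11: row=4, L[4]='d', prepend. Next row=LF[4]=15
  step 12: row=15, L[15]='b', prepend. Next row=LF[15]=11
  step 13: row=11, L[11]='1', prepend. Next row=LF[11]=5
  step 14: row=5, L[5]='d', prepend. Next row=LF[5]=16
  step 15: row=16, L[16]='c', prepend. Next row=LF[16]=14
  step 16: row=14, L[14]='1', prepend. Next row=LF[14]=6
  step 17: row=6, L[6]='b', prepend. Next row=LF[6]=7
Reversed output: b1cd1bd10bc00bbc$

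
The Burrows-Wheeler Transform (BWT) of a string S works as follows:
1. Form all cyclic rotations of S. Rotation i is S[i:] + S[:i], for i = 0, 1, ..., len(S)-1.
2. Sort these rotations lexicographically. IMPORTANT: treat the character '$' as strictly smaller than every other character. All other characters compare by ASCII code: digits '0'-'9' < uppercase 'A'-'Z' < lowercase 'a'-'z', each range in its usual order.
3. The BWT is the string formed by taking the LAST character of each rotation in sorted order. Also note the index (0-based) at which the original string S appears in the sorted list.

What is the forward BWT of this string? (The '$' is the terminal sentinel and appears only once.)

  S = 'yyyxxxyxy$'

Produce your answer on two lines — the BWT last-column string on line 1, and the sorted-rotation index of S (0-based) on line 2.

All 10 rotations (rotation i = S[i:]+S[:i]):
  rot[0] = yyyxxxyxy$
  rot[1] = yyxxxyxy$y
  rot[2] = yxxxyxy$yy
  rot[3] = xxxyxy$yyy
  rot[4] = xxyxy$yyyx
  rot[5] = xyxy$yyyxx
  rot[6] = yxy$yyyxxx
  rot[7] = xy$yyyxxxy
  rot[8] = y$yyyxxxyx
  rot[9] = $yyyxxxyxy
Sorted (with $ < everything):
  sorted[0] = $yyyxxxyxy  (last char: 'y')
  sorted[1] = xxxyxy$yyy  (last char: 'y')
  sorted[2] = xxyxy$yyyx  (last char: 'x')
  sorted[3] = xy$yyyxxxy  (last char: 'y')
  sorted[4] = xyxy$yyyxx  (last char: 'x')
  sorted[5] = y$yyyxxxyx  (last char: 'x')
  sorted[6] = yxxxyxy$yy  (last char: 'y')
  sorted[7] = yxy$yyyxxx  (last char: 'x')
  sorted[8] = yyxxxyxy$y  (last char: 'y')
  sorted[9] = yyyxxxyxy$  (last char: '$')
Last column: yyxyxxyxy$
Original string S is at sorted index 9

Answer: yyxyxxyxy$
9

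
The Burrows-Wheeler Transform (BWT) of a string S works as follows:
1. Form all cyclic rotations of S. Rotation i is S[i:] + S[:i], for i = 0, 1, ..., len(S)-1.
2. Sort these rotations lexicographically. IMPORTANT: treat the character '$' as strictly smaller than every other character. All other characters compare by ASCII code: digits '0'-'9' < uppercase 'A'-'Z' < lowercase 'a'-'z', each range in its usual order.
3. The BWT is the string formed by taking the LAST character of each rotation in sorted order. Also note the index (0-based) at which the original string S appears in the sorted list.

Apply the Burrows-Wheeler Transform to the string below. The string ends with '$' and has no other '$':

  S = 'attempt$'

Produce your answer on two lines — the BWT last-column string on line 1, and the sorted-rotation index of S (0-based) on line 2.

All 8 rotations (rotation i = S[i:]+S[:i]):
  rot[0] = attempt$
  rot[1] = ttempt$a
  rot[2] = tempt$at
  rot[3] = empt$att
  rot[4] = mpt$atte
  rot[5] = pt$attem
  rot[6] = t$attemp
  rot[7] = $attempt
Sorted (with $ < everything):
  sorted[0] = $attempt  (last char: 't')
  sorted[1] = attempt$  (last char: '$')
  sorted[2] = empt$att  (last char: 't')
  sorted[3] = mpt$atte  (last char: 'e')
  sorted[4] = pt$attem  (last char: 'm')
  sorted[5] = t$attemp  (last char: 'p')
  sorted[6] = tempt$at  (last char: 't')
  sorted[7] = ttempt$a  (last char: 'a')
Last column: t$tempta
Original string S is at sorted index 1

Answer: t$tempta
1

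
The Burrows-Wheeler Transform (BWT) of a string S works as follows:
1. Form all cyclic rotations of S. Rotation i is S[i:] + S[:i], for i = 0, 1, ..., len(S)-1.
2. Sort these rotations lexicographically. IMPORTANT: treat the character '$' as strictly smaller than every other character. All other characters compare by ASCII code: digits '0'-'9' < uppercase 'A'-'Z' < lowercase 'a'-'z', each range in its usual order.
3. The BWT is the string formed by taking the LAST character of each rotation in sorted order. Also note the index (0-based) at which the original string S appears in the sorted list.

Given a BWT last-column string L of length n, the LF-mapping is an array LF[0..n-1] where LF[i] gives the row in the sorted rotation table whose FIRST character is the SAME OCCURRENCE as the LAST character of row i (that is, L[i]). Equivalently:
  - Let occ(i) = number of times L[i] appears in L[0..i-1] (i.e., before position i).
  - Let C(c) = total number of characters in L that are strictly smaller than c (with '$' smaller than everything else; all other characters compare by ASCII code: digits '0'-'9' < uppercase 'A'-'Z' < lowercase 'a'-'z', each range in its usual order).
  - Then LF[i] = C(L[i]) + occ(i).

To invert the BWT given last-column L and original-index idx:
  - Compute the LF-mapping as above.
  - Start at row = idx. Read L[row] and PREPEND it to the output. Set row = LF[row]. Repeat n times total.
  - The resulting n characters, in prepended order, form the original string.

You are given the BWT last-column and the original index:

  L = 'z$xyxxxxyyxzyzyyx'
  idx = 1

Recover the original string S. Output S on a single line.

Answer: xxxxyyyxxxzyzyyz$

Derivation:
LF mapping: 14 0 1 8 2 3 4 5 9 10 6 15 11 16 12 13 7
Walk LF starting at row 1, prepending L[row]:
  step 1: row=1, L[1]='$', prepend. Next row=LF[1]=0
  step 2: row=0, L[0]='z', prepend. Next row=LF[0]=14
  step 3: row=14, L[14]='y', prepend. Next row=LF[14]=12
  step 4: row=12, L[12]='y', prepend. Next row=LF[12]=11
  step 5: row=11, L[11]='z', prepend. Next row=LF[11]=15
  step 6: row=15, L[15]='y', prepend. Next row=LF[15]=13
  step 7: row=13, L[13]='z', prepend. Next row=LF[13]=16
  step 8: row=16, L[16]='x', prepend. Next row=LF[16]=7
  step 9: row=7, L[7]='x', prepend. Next row=LF[7]=5
  step 10: row=5, L[5]='x', prepend. Next row=LF[5]=3
  step 11: row=3, L[3]='y', prepend. Next row=LF[3]=8
  step 12: row=8, L[8]='y', prepend. Next row=LF[8]=9
  step 13: row=9, L[9]='y', prepend. Next row=LF[9]=10
  step 14: row=10, L[10]='x', prepend. Next row=LF[10]=6
  step 15: row=6, L[6]='x', prepend. Next row=LF[6]=4
  step 16: row=4, L[4]='x', prepend. Next row=LF[4]=2
  step 17: row=2, L[2]='x', prepend. Next row=LF[2]=1
Reversed output: xxxxyyyxxxzyzyyz$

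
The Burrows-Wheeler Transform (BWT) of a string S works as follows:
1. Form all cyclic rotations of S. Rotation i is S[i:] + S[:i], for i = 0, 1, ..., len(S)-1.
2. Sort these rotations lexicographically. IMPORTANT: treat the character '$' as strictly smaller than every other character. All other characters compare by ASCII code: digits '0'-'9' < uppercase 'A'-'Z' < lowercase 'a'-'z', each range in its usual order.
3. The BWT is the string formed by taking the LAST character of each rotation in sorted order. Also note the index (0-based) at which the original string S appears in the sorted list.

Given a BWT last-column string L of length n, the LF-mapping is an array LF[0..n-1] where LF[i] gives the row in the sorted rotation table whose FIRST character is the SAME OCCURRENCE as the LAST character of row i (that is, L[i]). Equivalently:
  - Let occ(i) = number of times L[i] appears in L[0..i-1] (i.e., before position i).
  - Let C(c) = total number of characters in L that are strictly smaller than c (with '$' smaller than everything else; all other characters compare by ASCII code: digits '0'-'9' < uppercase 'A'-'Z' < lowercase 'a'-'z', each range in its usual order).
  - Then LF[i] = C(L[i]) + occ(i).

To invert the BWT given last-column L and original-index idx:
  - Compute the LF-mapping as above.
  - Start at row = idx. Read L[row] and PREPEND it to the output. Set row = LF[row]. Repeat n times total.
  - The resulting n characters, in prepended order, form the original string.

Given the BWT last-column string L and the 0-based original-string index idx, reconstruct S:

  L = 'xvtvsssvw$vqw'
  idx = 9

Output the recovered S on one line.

LF mapping: 12 6 5 7 2 3 4 8 10 0 9 1 11
Walk LF starting at row 9, prepending L[row]:
  step 1: row=9, L[9]='$', prepend. Next row=LF[9]=0
  step 2: row=0, L[0]='x', prepend. Next row=LF[0]=12
  step 3: row=12, L[12]='w', prepend. Next row=LF[12]=11
  step 4: row=11, L[11]='q', prepend. Next row=LF[11]=1
  step 5: row=1, L[1]='v', prepend. Next row=LF[1]=6
  step 6: row=6, L[6]='s', prepend. Next row=LF[6]=4
  step 7: row=4, L[4]='s', prepend. Next row=LF[4]=2
  step 8: row=2, L[2]='t', prepend. Next row=LF[2]=5
  step 9: row=5, L[5]='s', prepend. Next row=LF[5]=3
  step 10: row=3, L[3]='v', prepend. Next row=LF[3]=7
  step 11: row=7, L[7]='v', prepend. Next row=LF[7]=8
  step 12: row=8, L[8]='w', prepend. Next row=LF[8]=10
  step 13: row=10, L[10]='v', prepend. Next row=LF[10]=9
Reversed output: vwvvstssvqwx$

Answer: vwvvstssvqwx$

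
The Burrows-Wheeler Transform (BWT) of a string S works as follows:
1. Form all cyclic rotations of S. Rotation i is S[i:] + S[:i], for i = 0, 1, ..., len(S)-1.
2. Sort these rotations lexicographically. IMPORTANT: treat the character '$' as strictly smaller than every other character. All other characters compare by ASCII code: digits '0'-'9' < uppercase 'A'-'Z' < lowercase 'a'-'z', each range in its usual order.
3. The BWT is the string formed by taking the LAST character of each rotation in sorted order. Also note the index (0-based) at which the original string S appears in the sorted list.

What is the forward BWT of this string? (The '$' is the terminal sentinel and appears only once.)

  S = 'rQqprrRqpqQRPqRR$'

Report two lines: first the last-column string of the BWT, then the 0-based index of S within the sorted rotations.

Answer: RRqrRQqrqqpPRQ$rp
14

Derivation:
All 17 rotations (rotation i = S[i:]+S[:i]):
  rot[0] = rQqprrRqpqQRPqRR$
  rot[1] = QqprrRqpqQRPqRR$r
  rot[2] = qprrRqpqQRPqRR$rQ
  rot[3] = prrRqpqQRPqRR$rQq
  rot[4] = rrRqpqQRPqRR$rQqp
  rot[5] = rRqpqQRPqRR$rQqpr
  rot[6] = RqpqQRPqRR$rQqprr
  rot[7] = qpqQRPqRR$rQqprrR
  rot[8] = pqQRPqRR$rQqprrRq
  rot[9] = qQRPqRR$rQqprrRqp
  rot[10] = QRPqRR$rQqprrRqpq
  rot[11] = RPqRR$rQqprrRqpqQ
  rot[12] = PqRR$rQqprrRqpqQR
  rot[13] = qRR$rQqprrRqpqQRP
  rot[14] = RR$rQqprrRqpqQRPq
  rot[15] = R$rQqprrRqpqQRPqR
  rot[16] = $rQqprrRqpqQRPqRR
Sorted (with $ < everything):
  sorted[0] = $rQqprrRqpqQRPqRR  (last char: 'R')
  sorted[1] = PqRR$rQqprrRqpqQR  (last char: 'R')
  sorted[2] = QRPqRR$rQqprrRqpq  (last char: 'q')
  sorted[3] = QqprrRqpqQRPqRR$r  (last char: 'r')
  sorted[4] = R$rQqprrRqpqQRPqR  (last char: 'R')
  sorted[5] = RPqRR$rQqprrRqpqQ  (last char: 'Q')
  sorted[6] = RR$rQqprrRqpqQRPq  (last char: 'q')
  sorted[7] = RqpqQRPqRR$rQqprr  (last char: 'r')
  sorted[8] = pqQRPqRR$rQqprrRq  (last char: 'q')
  sorted[9] = prrRqpqQRPqRR$rQq  (last char: 'q')
  sorted[10] = qQRPqRR$rQqprrRqp  (last char: 'p')
  sorted[11] = qRR$rQqprrRqpqQRP  (last char: 'P')
  sorted[12] = qpqQRPqRR$rQqprrR  (last char: 'R')
  sorted[13] = qprrRqpqQRPqRR$rQ  (last char: 'Q')
  sorted[14] = rQqprrRqpqQRPqRR$  (last char: '$')
  sorted[15] = rRqpqQRPqRR$rQqpr  (last char: 'r')
  sorted[16] = rrRqpqQRPqRR$rQqp  (last char: 'p')
Last column: RRqrRQqrqqpPRQ$rp
Original string S is at sorted index 14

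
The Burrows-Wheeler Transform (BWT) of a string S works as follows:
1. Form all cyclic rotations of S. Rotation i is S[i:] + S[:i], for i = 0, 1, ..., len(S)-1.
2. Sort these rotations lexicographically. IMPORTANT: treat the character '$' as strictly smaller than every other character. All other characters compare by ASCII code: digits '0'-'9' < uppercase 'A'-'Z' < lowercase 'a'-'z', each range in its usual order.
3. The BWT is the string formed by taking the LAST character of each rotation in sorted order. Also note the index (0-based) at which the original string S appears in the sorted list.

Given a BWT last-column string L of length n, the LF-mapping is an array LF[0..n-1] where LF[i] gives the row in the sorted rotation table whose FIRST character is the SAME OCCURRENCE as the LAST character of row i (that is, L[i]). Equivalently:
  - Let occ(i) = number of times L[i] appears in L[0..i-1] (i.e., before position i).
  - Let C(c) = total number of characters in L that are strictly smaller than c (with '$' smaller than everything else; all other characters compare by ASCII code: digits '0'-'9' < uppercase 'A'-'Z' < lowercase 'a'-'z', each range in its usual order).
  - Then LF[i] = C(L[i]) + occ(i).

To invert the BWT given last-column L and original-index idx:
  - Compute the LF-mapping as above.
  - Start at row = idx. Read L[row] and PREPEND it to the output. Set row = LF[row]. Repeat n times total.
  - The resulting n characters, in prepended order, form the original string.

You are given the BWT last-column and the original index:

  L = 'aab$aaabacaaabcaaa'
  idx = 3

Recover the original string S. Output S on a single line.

LF mapping: 1 2 13 0 3 4 5 14 6 16 7 8 9 15 17 10 11 12
Walk LF starting at row 3, prepending L[row]:
  step 1: row=3, L[3]='$', prepend. Next row=LF[3]=0
  step 2: row=0, L[0]='a', prepend. Next row=LF[0]=1
  step 3: row=1, L[1]='a', prepend. Next row=LF[1]=2
  step 4: row=2, L[2]='b', prepend. Next row=LF[2]=13
  step 5: row=13, L[13]='b', prepend. Next row=LF[13]=15
  step 6: row=15, L[15]='a', prepend. Next row=LF[15]=10
  step 7: row=10, L[10]='a', prepend. Next row=LF[10]=7
  step 8: row=7, L[7]='b', prepend. Next row=LF[7]=14
  step 9: row=14, L[14]='c', prepend. Next row=LF[14]=17
  step 10: row=17, L[17]='a', prepend. Next row=LF[17]=12
  step 11: row=12, L[12]='a', prepend. Next row=LF[12]=9
  step 12: row=9, L[9]='c', prepend. Next row=LF[9]=16
  step 13: row=16, L[16]='a', prepend. Next row=LF[16]=11
  step 14: row=11, L[11]='a', prepend. Next row=LF[11]=8
  step 15: row=8, L[8]='a', prepend. Next row=LF[8]=6
  step 16: row=6, L[6]='a', prepend. Next row=LF[6]=5
  step 17: row=5, L[5]='a', prepend. Next row=LF[5]=4
  step 18: row=4, L[4]='a', prepend. Next row=LF[4]=3
Reversed output: aaaaaacaacbaabbaa$

Answer: aaaaaacaacbaabbaa$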